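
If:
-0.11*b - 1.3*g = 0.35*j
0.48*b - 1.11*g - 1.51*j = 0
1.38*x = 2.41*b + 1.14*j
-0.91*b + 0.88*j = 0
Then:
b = 0.00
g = 0.00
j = 0.00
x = 0.00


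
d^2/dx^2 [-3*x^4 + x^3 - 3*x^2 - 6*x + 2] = -36*x^2 + 6*x - 6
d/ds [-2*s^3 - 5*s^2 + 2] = 2*s*(-3*s - 5)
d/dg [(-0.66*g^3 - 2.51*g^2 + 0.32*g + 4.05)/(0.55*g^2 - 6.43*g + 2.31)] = (-0.363*g^4 + 8.4876*g^3 + 11.3895*g^2 - 16.0512*g + 26.7807)/(0.3025*g^4 - 7.073*g^3 + 43.8859*g^2 - 29.7066*g + 5.3361)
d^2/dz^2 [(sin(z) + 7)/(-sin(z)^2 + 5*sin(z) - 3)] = (sin(z)^5 + 33*sin(z)^4 - 125*sin(z)^3 + 64*sin(z)^2 + 342*sin(z) - 338)/(sin(z)^2 - 5*sin(z) + 3)^3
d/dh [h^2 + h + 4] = 2*h + 1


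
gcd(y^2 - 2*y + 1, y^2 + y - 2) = y - 1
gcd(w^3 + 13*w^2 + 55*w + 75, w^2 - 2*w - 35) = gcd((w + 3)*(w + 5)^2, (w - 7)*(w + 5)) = w + 5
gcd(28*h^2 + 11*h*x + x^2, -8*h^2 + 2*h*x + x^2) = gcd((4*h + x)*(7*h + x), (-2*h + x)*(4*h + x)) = 4*h + x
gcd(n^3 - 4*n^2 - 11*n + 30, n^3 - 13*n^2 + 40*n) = n - 5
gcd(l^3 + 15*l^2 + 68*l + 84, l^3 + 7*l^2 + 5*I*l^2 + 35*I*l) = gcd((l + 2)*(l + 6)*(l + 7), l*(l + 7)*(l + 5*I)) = l + 7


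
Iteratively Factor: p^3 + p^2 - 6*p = (p)*(p^2 + p - 6) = p*(p + 3)*(p - 2)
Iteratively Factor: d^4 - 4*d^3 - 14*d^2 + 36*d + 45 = (d - 5)*(d^3 + d^2 - 9*d - 9) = (d - 5)*(d + 3)*(d^2 - 2*d - 3) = (d - 5)*(d - 3)*(d + 3)*(d + 1)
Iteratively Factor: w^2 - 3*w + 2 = (w - 2)*(w - 1)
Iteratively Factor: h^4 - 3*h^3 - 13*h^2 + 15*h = (h)*(h^3 - 3*h^2 - 13*h + 15) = h*(h - 5)*(h^2 + 2*h - 3) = h*(h - 5)*(h - 1)*(h + 3)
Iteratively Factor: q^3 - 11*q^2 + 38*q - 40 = (q - 5)*(q^2 - 6*q + 8) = (q - 5)*(q - 4)*(q - 2)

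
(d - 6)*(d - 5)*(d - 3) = d^3 - 14*d^2 + 63*d - 90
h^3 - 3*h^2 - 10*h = h*(h - 5)*(h + 2)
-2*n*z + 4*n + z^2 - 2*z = (-2*n + z)*(z - 2)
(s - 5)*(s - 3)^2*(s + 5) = s^4 - 6*s^3 - 16*s^2 + 150*s - 225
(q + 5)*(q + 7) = q^2 + 12*q + 35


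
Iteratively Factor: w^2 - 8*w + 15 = (w - 3)*(w - 5)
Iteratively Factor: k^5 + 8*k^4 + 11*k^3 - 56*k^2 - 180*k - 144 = (k + 3)*(k^4 + 5*k^3 - 4*k^2 - 44*k - 48) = (k + 2)*(k + 3)*(k^3 + 3*k^2 - 10*k - 24) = (k - 3)*(k + 2)*(k + 3)*(k^2 + 6*k + 8) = (k - 3)*(k + 2)*(k + 3)*(k + 4)*(k + 2)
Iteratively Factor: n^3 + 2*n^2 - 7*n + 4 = (n - 1)*(n^2 + 3*n - 4) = (n - 1)^2*(n + 4)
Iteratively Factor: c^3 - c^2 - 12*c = (c)*(c^2 - c - 12) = c*(c + 3)*(c - 4)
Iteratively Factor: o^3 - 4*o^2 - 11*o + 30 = (o - 2)*(o^2 - 2*o - 15) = (o - 5)*(o - 2)*(o + 3)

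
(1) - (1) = 0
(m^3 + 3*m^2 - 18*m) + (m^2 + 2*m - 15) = m^3 + 4*m^2 - 16*m - 15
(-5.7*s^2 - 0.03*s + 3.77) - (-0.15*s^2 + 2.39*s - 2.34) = -5.55*s^2 - 2.42*s + 6.11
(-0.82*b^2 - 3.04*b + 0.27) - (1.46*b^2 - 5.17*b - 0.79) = -2.28*b^2 + 2.13*b + 1.06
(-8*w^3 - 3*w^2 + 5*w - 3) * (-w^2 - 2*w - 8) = 8*w^5 + 19*w^4 + 65*w^3 + 17*w^2 - 34*w + 24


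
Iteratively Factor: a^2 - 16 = (a - 4)*(a + 4)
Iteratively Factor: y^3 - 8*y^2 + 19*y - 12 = (y - 3)*(y^2 - 5*y + 4) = (y - 3)*(y - 1)*(y - 4)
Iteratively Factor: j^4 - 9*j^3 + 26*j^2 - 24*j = (j)*(j^3 - 9*j^2 + 26*j - 24) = j*(j - 2)*(j^2 - 7*j + 12) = j*(j - 4)*(j - 2)*(j - 3)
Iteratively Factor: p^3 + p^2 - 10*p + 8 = (p - 2)*(p^2 + 3*p - 4) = (p - 2)*(p + 4)*(p - 1)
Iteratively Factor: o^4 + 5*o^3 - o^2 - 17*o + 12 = (o - 1)*(o^3 + 6*o^2 + 5*o - 12) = (o - 1)*(o + 3)*(o^2 + 3*o - 4) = (o - 1)^2*(o + 3)*(o + 4)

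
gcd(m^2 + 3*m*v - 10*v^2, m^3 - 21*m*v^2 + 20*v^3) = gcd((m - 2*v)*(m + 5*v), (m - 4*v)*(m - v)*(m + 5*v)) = m + 5*v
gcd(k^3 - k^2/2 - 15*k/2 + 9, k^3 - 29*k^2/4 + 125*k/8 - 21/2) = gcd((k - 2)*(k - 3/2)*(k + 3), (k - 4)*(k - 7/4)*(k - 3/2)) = k - 3/2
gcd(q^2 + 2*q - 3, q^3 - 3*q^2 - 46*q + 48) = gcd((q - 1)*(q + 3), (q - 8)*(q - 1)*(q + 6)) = q - 1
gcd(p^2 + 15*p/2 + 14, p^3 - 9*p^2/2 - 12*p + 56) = p + 7/2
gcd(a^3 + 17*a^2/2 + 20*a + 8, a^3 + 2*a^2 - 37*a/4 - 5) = a^2 + 9*a/2 + 2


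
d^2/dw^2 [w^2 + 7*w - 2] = 2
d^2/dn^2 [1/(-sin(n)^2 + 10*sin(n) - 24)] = 2*(2*sin(n)^4 - 15*sin(n)^3 - sin(n)^2 + 150*sin(n) - 76)/(sin(n)^2 - 10*sin(n) + 24)^3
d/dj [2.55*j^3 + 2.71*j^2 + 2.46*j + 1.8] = 7.65*j^2 + 5.42*j + 2.46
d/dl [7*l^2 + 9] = 14*l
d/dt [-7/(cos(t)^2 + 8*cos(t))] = -14*(cos(t) + 4)*sin(t)/((cos(t) + 8)^2*cos(t)^2)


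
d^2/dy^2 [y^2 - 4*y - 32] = 2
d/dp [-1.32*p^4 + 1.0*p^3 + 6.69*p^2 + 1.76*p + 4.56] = -5.28*p^3 + 3.0*p^2 + 13.38*p + 1.76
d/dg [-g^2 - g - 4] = -2*g - 1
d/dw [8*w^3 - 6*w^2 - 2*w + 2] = 24*w^2 - 12*w - 2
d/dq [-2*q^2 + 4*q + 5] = 4 - 4*q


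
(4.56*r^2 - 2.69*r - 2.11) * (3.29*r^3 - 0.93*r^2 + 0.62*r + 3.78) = 15.0024*r^5 - 13.0909*r^4 - 1.613*r^3 + 17.5313*r^2 - 11.4764*r - 7.9758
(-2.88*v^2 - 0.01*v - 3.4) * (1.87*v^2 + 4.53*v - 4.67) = -5.3856*v^4 - 13.0651*v^3 + 7.0463*v^2 - 15.3553*v + 15.878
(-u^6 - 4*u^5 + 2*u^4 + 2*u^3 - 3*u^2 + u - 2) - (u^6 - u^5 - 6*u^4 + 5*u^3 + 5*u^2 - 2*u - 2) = -2*u^6 - 3*u^5 + 8*u^4 - 3*u^3 - 8*u^2 + 3*u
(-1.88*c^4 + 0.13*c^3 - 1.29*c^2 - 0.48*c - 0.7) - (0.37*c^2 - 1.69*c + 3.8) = -1.88*c^4 + 0.13*c^3 - 1.66*c^2 + 1.21*c - 4.5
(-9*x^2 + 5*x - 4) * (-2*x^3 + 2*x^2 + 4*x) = 18*x^5 - 28*x^4 - 18*x^3 + 12*x^2 - 16*x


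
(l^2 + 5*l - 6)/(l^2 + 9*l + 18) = (l - 1)/(l + 3)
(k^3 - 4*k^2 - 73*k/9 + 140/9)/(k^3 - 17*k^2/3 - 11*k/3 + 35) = (k - 4/3)/(k - 3)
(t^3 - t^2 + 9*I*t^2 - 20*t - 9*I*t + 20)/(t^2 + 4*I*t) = t - 1 + 5*I - 5*I/t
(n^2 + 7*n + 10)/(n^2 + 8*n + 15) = (n + 2)/(n + 3)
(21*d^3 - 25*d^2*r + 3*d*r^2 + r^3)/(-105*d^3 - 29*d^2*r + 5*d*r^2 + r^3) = (3*d^2 - 4*d*r + r^2)/(-15*d^2 - 2*d*r + r^2)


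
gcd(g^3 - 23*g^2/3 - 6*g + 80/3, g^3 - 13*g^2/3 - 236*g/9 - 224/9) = g - 8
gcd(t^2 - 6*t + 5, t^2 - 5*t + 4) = t - 1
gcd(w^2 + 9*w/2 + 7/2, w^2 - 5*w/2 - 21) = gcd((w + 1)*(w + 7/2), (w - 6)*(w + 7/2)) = w + 7/2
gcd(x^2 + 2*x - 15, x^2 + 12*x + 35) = x + 5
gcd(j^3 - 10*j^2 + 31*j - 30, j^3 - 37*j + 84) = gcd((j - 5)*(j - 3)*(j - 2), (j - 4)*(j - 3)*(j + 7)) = j - 3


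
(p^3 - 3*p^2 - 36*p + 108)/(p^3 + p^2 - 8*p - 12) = (p^2 - 36)/(p^2 + 4*p + 4)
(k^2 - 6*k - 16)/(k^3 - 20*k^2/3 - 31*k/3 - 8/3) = 3*(k + 2)/(3*k^2 + 4*k + 1)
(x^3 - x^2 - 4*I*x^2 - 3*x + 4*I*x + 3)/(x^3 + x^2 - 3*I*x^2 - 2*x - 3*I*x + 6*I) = (x - I)/(x + 2)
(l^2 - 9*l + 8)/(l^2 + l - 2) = (l - 8)/(l + 2)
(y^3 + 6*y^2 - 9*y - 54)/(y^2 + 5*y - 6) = (y^2 - 9)/(y - 1)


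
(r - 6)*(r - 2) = r^2 - 8*r + 12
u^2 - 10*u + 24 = (u - 6)*(u - 4)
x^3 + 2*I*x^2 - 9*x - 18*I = (x - 3)*(x + 3)*(x + 2*I)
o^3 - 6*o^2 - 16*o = o*(o - 8)*(o + 2)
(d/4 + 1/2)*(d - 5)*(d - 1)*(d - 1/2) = d^4/4 - 9*d^3/8 - 5*d^2/4 + 27*d/8 - 5/4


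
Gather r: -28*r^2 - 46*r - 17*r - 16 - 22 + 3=-28*r^2 - 63*r - 35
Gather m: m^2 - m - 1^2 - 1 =m^2 - m - 2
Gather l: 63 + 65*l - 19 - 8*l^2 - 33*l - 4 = -8*l^2 + 32*l + 40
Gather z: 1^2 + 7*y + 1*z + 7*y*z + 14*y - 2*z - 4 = 21*y + z*(7*y - 1) - 3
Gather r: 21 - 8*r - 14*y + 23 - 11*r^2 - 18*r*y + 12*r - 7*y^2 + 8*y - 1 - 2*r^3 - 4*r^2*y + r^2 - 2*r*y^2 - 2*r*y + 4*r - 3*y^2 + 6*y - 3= -2*r^3 + r^2*(-4*y - 10) + r*(-2*y^2 - 20*y + 8) - 10*y^2 + 40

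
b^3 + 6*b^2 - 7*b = b*(b - 1)*(b + 7)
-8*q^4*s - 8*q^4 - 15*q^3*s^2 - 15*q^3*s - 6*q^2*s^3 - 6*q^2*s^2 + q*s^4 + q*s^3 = (-8*q + s)*(q + s)^2*(q*s + q)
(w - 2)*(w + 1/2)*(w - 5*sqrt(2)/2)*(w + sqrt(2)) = w^4 - 3*sqrt(2)*w^3/2 - 3*w^3/2 - 6*w^2 + 9*sqrt(2)*w^2/4 + 3*sqrt(2)*w/2 + 15*w/2 + 5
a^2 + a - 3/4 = (a - 1/2)*(a + 3/2)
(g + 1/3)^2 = g^2 + 2*g/3 + 1/9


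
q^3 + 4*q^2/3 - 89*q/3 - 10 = (q - 5)*(q + 1/3)*(q + 6)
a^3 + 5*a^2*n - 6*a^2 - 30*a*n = a*(a - 6)*(a + 5*n)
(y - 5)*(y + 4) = y^2 - y - 20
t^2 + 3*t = t*(t + 3)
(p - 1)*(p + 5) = p^2 + 4*p - 5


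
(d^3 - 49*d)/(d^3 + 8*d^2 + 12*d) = (d^2 - 49)/(d^2 + 8*d + 12)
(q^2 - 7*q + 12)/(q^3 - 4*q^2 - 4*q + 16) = (q - 3)/(q^2 - 4)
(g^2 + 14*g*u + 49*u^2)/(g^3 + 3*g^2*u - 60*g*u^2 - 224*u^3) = (-g - 7*u)/(-g^2 + 4*g*u + 32*u^2)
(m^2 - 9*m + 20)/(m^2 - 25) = (m - 4)/(m + 5)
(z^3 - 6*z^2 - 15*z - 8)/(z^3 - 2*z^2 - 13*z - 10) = (z^2 - 7*z - 8)/(z^2 - 3*z - 10)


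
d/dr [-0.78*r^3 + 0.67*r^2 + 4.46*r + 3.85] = -2.34*r^2 + 1.34*r + 4.46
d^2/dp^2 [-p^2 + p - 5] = -2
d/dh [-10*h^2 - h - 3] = -20*h - 1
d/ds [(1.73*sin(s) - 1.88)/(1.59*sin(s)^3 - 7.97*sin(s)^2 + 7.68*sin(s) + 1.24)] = (-5.5014*sin(s)^3 + 22.7557*sin(s)^2 - 29.9672*sin(s) + 16.5836)*cos(s)/(2.5281*sin(s)^6 - 25.3446*sin(s)^5 + 87.9433*sin(s)^4 - 118.476*sin(s)^3 + 39.2168*sin(s)^2 + 19.0464*sin(s) + 1.5376)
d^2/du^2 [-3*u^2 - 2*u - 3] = -6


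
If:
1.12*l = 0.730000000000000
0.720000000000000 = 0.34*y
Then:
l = 0.65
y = 2.12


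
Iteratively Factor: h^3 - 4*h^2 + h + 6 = (h - 2)*(h^2 - 2*h - 3) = (h - 3)*(h - 2)*(h + 1)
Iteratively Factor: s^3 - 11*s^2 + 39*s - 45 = (s - 5)*(s^2 - 6*s + 9) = (s - 5)*(s - 3)*(s - 3)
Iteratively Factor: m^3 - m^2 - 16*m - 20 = (m + 2)*(m^2 - 3*m - 10) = (m - 5)*(m + 2)*(m + 2)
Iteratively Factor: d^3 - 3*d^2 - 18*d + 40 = (d - 5)*(d^2 + 2*d - 8) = (d - 5)*(d - 2)*(d + 4)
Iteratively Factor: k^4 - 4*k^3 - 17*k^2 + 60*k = (k - 3)*(k^3 - k^2 - 20*k) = k*(k - 3)*(k^2 - k - 20) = k*(k - 3)*(k + 4)*(k - 5)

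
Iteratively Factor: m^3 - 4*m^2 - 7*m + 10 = (m - 5)*(m^2 + m - 2) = (m - 5)*(m - 1)*(m + 2)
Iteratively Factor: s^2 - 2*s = (s - 2)*(s)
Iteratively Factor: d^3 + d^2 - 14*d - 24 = (d + 2)*(d^2 - d - 12) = (d + 2)*(d + 3)*(d - 4)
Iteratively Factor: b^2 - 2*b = (b - 2)*(b)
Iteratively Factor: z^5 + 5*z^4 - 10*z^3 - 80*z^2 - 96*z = (z + 2)*(z^4 + 3*z^3 - 16*z^2 - 48*z) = (z + 2)*(z + 4)*(z^3 - z^2 - 12*z) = (z + 2)*(z + 3)*(z + 4)*(z^2 - 4*z) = z*(z + 2)*(z + 3)*(z + 4)*(z - 4)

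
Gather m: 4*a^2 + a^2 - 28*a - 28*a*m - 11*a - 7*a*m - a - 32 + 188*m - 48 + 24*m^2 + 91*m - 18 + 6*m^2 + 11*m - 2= 5*a^2 - 40*a + 30*m^2 + m*(290 - 35*a) - 100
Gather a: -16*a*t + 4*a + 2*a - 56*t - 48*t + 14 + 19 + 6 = a*(6 - 16*t) - 104*t + 39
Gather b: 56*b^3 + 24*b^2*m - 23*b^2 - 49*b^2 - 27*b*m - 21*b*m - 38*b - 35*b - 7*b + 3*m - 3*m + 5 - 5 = 56*b^3 + b^2*(24*m - 72) + b*(-48*m - 80)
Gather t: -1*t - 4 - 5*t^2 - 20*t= -5*t^2 - 21*t - 4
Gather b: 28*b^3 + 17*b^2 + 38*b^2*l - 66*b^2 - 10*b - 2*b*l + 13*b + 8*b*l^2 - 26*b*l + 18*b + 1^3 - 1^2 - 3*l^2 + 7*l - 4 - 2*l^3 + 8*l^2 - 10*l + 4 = 28*b^3 + b^2*(38*l - 49) + b*(8*l^2 - 28*l + 21) - 2*l^3 + 5*l^2 - 3*l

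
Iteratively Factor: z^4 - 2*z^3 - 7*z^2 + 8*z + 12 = (z + 1)*(z^3 - 3*z^2 - 4*z + 12) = (z + 1)*(z + 2)*(z^2 - 5*z + 6) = (z - 2)*(z + 1)*(z + 2)*(z - 3)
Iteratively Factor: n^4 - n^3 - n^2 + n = (n)*(n^3 - n^2 - n + 1) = n*(n - 1)*(n^2 - 1) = n*(n - 1)*(n + 1)*(n - 1)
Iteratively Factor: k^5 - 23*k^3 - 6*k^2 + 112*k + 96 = (k - 3)*(k^4 + 3*k^3 - 14*k^2 - 48*k - 32) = (k - 4)*(k - 3)*(k^3 + 7*k^2 + 14*k + 8) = (k - 4)*(k - 3)*(k + 1)*(k^2 + 6*k + 8) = (k - 4)*(k - 3)*(k + 1)*(k + 2)*(k + 4)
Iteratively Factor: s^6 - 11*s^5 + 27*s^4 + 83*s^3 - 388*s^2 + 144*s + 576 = (s - 3)*(s^5 - 8*s^4 + 3*s^3 + 92*s^2 - 112*s - 192) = (s - 4)*(s - 3)*(s^4 - 4*s^3 - 13*s^2 + 40*s + 48) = (s - 4)*(s - 3)*(s + 1)*(s^3 - 5*s^2 - 8*s + 48) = (s - 4)^2*(s - 3)*(s + 1)*(s^2 - s - 12) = (s - 4)^2*(s - 3)*(s + 1)*(s + 3)*(s - 4)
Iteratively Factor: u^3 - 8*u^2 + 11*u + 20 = (u - 5)*(u^2 - 3*u - 4) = (u - 5)*(u + 1)*(u - 4)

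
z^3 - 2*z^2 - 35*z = z*(z - 7)*(z + 5)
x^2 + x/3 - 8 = (x - 8/3)*(x + 3)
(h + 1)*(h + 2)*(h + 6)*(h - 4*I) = h^4 + 9*h^3 - 4*I*h^3 + 20*h^2 - 36*I*h^2 + 12*h - 80*I*h - 48*I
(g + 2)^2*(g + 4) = g^3 + 8*g^2 + 20*g + 16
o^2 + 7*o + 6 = (o + 1)*(o + 6)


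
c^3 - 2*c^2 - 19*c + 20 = (c - 5)*(c - 1)*(c + 4)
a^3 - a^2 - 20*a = a*(a - 5)*(a + 4)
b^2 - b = b*(b - 1)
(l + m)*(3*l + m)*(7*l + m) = 21*l^3 + 31*l^2*m + 11*l*m^2 + m^3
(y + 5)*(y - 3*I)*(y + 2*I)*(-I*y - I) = -I*y^4 - y^3 - 6*I*y^3 - 6*y^2 - 11*I*y^2 - 5*y - 36*I*y - 30*I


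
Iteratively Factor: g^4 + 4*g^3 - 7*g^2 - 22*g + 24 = (g - 1)*(g^3 + 5*g^2 - 2*g - 24) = (g - 1)*(g + 4)*(g^2 + g - 6) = (g - 2)*(g - 1)*(g + 4)*(g + 3)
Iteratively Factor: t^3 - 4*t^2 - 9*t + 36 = (t + 3)*(t^2 - 7*t + 12) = (t - 4)*(t + 3)*(t - 3)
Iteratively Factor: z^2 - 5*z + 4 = (z - 4)*(z - 1)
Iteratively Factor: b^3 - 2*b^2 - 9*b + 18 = (b + 3)*(b^2 - 5*b + 6) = (b - 2)*(b + 3)*(b - 3)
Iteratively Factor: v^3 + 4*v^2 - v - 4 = (v - 1)*(v^2 + 5*v + 4) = (v - 1)*(v + 4)*(v + 1)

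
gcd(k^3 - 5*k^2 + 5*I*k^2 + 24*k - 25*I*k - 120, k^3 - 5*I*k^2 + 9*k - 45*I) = k - 3*I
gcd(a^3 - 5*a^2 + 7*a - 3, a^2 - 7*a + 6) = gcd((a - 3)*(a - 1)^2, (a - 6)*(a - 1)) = a - 1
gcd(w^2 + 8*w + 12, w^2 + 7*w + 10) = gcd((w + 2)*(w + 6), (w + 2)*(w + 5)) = w + 2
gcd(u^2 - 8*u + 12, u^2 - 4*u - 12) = u - 6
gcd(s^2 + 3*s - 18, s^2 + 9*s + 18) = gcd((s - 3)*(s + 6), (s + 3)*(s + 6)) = s + 6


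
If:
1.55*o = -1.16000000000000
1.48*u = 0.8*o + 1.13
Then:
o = -0.75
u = 0.36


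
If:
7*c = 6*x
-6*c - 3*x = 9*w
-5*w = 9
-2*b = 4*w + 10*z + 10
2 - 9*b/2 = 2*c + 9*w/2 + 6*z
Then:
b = 7951/3135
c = 162/95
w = -9/5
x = 189/95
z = -2468/3135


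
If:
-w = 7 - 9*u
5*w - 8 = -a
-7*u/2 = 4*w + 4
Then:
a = 1237/79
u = 48/79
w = -121/79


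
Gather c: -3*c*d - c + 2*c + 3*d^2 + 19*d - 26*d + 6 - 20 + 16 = c*(1 - 3*d) + 3*d^2 - 7*d + 2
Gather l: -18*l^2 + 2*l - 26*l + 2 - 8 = -18*l^2 - 24*l - 6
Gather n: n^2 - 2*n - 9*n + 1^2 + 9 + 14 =n^2 - 11*n + 24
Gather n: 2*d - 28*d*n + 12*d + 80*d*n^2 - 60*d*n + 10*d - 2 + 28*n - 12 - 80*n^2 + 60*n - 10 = 24*d + n^2*(80*d - 80) + n*(88 - 88*d) - 24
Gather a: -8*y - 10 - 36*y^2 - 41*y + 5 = -36*y^2 - 49*y - 5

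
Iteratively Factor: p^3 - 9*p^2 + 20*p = (p - 5)*(p^2 - 4*p) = (p - 5)*(p - 4)*(p)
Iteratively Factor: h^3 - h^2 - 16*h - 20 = (h + 2)*(h^2 - 3*h - 10) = (h - 5)*(h + 2)*(h + 2)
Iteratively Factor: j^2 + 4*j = (j)*(j + 4)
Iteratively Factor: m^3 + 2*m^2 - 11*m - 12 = (m + 4)*(m^2 - 2*m - 3) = (m + 1)*(m + 4)*(m - 3)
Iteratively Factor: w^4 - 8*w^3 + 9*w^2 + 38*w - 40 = (w - 4)*(w^3 - 4*w^2 - 7*w + 10) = (w - 5)*(w - 4)*(w^2 + w - 2) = (w - 5)*(w - 4)*(w - 1)*(w + 2)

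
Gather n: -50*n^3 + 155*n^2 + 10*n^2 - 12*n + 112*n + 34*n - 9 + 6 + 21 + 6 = -50*n^3 + 165*n^2 + 134*n + 24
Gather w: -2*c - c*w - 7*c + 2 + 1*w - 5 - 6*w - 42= -9*c + w*(-c - 5) - 45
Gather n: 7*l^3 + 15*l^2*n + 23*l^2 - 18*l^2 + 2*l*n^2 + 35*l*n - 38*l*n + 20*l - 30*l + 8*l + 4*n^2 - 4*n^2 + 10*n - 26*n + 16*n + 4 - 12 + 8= 7*l^3 + 5*l^2 + 2*l*n^2 - 2*l + n*(15*l^2 - 3*l)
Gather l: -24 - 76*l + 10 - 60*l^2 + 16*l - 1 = -60*l^2 - 60*l - 15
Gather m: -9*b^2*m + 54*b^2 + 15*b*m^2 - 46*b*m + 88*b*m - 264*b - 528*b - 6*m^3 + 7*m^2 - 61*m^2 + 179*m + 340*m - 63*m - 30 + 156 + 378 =54*b^2 - 792*b - 6*m^3 + m^2*(15*b - 54) + m*(-9*b^2 + 42*b + 456) + 504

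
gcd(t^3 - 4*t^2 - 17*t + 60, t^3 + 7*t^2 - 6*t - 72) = t^2 + t - 12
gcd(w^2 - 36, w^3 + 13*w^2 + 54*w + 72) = w + 6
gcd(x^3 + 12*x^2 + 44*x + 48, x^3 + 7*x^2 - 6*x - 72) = x^2 + 10*x + 24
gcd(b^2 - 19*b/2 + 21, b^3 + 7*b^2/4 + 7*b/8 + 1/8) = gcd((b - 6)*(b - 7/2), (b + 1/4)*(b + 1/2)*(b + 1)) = 1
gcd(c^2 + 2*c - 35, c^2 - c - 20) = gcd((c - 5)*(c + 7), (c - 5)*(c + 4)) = c - 5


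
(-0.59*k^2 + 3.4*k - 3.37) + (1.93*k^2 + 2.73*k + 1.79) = 1.34*k^2 + 6.13*k - 1.58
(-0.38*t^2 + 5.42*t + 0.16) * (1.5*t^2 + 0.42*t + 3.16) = -0.57*t^4 + 7.9704*t^3 + 1.3156*t^2 + 17.1944*t + 0.5056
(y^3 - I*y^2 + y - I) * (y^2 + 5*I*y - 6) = y^5 + 4*I*y^4 + 10*I*y^2 - y + 6*I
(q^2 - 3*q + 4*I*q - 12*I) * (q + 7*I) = q^3 - 3*q^2 + 11*I*q^2 - 28*q - 33*I*q + 84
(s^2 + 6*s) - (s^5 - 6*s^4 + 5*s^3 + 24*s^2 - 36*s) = -s^5 + 6*s^4 - 5*s^3 - 23*s^2 + 42*s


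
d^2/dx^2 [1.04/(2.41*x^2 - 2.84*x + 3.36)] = (-12.080848*x^2 + 14.236352*x + 1.04*(4.82*x - 2.84)*(9.64*x - 5.68) - 16.843008)/(2.41*x^2 - 2.84*x + 3.36)^3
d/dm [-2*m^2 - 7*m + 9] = -4*m - 7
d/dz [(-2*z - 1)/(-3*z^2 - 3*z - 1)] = (6*z^2 + 6*z - 3*(2*z + 1)^2 + 2)/(3*z^2 + 3*z + 1)^2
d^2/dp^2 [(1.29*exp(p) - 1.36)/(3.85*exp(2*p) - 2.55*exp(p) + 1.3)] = (19.121025*exp(4*p) - 67.969825*exp(3*p) + 1.3167*exp(2*p) + 22.66015*exp(p) - 2.3283)*exp(p)/(57.066625*exp(6*p) - 113.392125*exp(5*p) + 132.911625*exp(4*p) - 93.157875*exp(3*p) + 44.87925*exp(2*p) - 12.9285*exp(p) + 2.197)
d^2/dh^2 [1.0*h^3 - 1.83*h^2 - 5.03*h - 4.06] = 6.0*h - 3.66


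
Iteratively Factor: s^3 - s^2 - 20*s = (s)*(s^2 - s - 20) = s*(s + 4)*(s - 5)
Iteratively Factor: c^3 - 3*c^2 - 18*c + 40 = (c - 5)*(c^2 + 2*c - 8) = (c - 5)*(c + 4)*(c - 2)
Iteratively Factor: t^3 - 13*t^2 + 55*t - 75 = (t - 3)*(t^2 - 10*t + 25) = (t - 5)*(t - 3)*(t - 5)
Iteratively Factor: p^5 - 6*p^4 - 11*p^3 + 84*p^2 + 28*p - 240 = (p + 2)*(p^4 - 8*p^3 + 5*p^2 + 74*p - 120) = (p - 4)*(p + 2)*(p^3 - 4*p^2 - 11*p + 30) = (p - 4)*(p + 2)*(p + 3)*(p^2 - 7*p + 10) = (p - 5)*(p - 4)*(p + 2)*(p + 3)*(p - 2)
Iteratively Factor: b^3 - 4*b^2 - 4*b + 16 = (b - 4)*(b^2 - 4) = (b - 4)*(b + 2)*(b - 2)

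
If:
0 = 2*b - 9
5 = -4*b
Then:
No Solution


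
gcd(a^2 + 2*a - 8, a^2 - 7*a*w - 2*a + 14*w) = a - 2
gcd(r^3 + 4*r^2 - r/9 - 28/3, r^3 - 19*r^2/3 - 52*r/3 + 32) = r^2 + 5*r/3 - 4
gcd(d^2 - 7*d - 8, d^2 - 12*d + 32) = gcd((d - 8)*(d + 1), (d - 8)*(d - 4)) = d - 8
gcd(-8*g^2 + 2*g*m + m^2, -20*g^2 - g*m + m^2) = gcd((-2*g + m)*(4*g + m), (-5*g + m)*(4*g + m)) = 4*g + m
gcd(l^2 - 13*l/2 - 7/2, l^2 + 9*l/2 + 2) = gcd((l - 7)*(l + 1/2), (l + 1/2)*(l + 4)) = l + 1/2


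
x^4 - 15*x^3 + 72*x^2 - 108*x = x*(x - 6)^2*(x - 3)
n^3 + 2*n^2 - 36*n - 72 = (n - 6)*(n + 2)*(n + 6)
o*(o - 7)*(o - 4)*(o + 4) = o^4 - 7*o^3 - 16*o^2 + 112*o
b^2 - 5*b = b*(b - 5)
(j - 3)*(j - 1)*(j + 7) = j^3 + 3*j^2 - 25*j + 21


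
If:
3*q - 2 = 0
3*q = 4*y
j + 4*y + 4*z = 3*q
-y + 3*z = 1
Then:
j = -2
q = 2/3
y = 1/2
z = 1/2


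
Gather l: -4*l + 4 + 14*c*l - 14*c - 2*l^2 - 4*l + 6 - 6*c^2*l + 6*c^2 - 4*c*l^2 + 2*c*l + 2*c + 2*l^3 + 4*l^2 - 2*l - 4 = 6*c^2 - 12*c + 2*l^3 + l^2*(2 - 4*c) + l*(-6*c^2 + 16*c - 10) + 6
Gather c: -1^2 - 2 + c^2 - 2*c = c^2 - 2*c - 3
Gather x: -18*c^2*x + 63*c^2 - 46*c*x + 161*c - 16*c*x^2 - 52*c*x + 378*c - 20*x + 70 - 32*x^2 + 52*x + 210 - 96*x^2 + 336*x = 63*c^2 + 539*c + x^2*(-16*c - 128) + x*(-18*c^2 - 98*c + 368) + 280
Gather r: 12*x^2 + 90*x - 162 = 12*x^2 + 90*x - 162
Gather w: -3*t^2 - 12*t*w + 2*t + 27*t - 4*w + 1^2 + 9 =-3*t^2 + 29*t + w*(-12*t - 4) + 10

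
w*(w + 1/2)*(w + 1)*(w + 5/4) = w^4 + 11*w^3/4 + 19*w^2/8 + 5*w/8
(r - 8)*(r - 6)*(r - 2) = r^3 - 16*r^2 + 76*r - 96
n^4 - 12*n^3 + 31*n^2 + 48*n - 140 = (n - 7)*(n - 5)*(n - 2)*(n + 2)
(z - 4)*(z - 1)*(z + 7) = z^3 + 2*z^2 - 31*z + 28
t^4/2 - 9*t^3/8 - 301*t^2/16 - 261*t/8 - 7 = (t/2 + 1)*(t - 8)*(t + 1/4)*(t + 7/2)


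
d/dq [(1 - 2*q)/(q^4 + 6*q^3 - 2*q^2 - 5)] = 2*(-q^4 - 6*q^3 + 2*q^2 + q*(2*q - 1)*(2*q^2 + 9*q - 2) + 5)/(q^4 + 6*q^3 - 2*q^2 - 5)^2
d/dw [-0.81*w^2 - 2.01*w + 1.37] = -1.62*w - 2.01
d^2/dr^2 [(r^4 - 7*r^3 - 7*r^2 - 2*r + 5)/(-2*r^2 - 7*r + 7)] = 2*(-4*r^6 - 42*r^5 - 105*r^4 + 743*r^3 - 1089*r^2 + 903*r + 126)/(8*r^6 + 84*r^5 + 210*r^4 - 245*r^3 - 735*r^2 + 1029*r - 343)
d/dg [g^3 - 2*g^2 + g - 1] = 3*g^2 - 4*g + 1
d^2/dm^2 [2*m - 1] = 0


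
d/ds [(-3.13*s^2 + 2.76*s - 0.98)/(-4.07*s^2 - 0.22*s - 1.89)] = (11.9218*s^2 + 3.8542*s - 5.432)/(16.5649*s^4 + 1.7908*s^3 + 15.433*s^2 + 0.8316*s + 3.5721)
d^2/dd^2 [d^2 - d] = 2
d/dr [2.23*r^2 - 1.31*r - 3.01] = 4.46*r - 1.31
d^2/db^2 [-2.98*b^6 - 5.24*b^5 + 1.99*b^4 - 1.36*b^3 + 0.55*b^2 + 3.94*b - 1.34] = -89.4*b^4 - 104.8*b^3 + 23.88*b^2 - 8.16*b + 1.1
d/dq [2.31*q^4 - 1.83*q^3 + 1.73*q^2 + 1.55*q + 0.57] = 9.24*q^3 - 5.49*q^2 + 3.46*q + 1.55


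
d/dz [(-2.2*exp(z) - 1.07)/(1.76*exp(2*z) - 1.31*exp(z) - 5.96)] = (3.872*exp(2*z) + 3.7664*exp(z) + 11.7103)*exp(z)/(3.0976*exp(4*z) - 4.6112*exp(3*z) - 19.2631*exp(2*z) + 15.6152*exp(z) + 35.5216)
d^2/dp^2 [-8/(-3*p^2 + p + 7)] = 16*(9*p^2 - 3*p - (6*p - 1)^2 - 21)/(-3*p^2 + p + 7)^3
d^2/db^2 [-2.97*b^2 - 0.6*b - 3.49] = -5.94000000000000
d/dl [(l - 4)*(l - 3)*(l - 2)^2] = 4*l^3 - 33*l^2 + 88*l - 76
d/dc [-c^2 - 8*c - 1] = -2*c - 8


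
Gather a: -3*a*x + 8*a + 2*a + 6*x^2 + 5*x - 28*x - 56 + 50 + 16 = a*(10 - 3*x) + 6*x^2 - 23*x + 10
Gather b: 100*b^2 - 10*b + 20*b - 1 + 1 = 100*b^2 + 10*b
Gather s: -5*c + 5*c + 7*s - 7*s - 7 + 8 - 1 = 0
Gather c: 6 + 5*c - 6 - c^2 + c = -c^2 + 6*c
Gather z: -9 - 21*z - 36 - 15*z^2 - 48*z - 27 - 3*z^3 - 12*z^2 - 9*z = -3*z^3 - 27*z^2 - 78*z - 72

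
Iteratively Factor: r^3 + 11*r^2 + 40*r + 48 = (r + 3)*(r^2 + 8*r + 16) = (r + 3)*(r + 4)*(r + 4)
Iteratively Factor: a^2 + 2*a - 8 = (a - 2)*(a + 4)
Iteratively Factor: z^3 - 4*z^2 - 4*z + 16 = (z + 2)*(z^2 - 6*z + 8) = (z - 4)*(z + 2)*(z - 2)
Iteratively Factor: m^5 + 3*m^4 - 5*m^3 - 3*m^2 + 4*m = (m - 1)*(m^4 + 4*m^3 - m^2 - 4*m) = (m - 1)*(m + 1)*(m^3 + 3*m^2 - 4*m) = (m - 1)*(m + 1)*(m + 4)*(m^2 - m) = m*(m - 1)*(m + 1)*(m + 4)*(m - 1)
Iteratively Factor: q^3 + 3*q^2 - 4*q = (q - 1)*(q^2 + 4*q) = (q - 1)*(q + 4)*(q)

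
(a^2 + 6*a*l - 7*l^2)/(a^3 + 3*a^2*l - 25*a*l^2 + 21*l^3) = 1/(a - 3*l)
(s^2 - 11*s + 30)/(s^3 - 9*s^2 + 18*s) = (s - 5)/(s*(s - 3))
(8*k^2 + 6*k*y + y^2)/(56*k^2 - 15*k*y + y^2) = (8*k^2 + 6*k*y + y^2)/(56*k^2 - 15*k*y + y^2)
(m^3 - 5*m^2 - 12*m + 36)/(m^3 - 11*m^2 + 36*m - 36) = (m + 3)/(m - 3)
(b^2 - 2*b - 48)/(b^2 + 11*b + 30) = (b - 8)/(b + 5)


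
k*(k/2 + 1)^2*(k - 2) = k^4/4 + k^3/2 - k^2 - 2*k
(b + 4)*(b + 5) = b^2 + 9*b + 20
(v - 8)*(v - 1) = v^2 - 9*v + 8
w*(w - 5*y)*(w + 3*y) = w^3 - 2*w^2*y - 15*w*y^2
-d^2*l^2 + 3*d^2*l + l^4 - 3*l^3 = l*(-d + l)*(d + l)*(l - 3)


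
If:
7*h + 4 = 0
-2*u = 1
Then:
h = -4/7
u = -1/2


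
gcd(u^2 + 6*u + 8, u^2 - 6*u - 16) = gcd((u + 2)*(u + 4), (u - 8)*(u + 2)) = u + 2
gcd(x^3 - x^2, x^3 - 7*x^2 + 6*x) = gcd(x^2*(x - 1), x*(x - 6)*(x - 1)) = x^2 - x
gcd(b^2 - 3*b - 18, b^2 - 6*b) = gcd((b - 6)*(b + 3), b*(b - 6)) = b - 6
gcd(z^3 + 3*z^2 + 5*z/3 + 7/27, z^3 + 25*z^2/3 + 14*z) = z + 7/3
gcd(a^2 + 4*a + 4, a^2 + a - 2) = a + 2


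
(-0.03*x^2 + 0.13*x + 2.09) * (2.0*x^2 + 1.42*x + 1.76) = -0.06*x^4 + 0.2174*x^3 + 4.3118*x^2 + 3.1966*x + 3.6784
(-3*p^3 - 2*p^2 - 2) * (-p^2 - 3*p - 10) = 3*p^5 + 11*p^4 + 36*p^3 + 22*p^2 + 6*p + 20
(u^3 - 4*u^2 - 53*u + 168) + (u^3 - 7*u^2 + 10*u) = 2*u^3 - 11*u^2 - 43*u + 168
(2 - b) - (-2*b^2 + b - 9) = 2*b^2 - 2*b + 11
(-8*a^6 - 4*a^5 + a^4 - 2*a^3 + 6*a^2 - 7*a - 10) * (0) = 0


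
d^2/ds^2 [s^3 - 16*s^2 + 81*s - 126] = 6*s - 32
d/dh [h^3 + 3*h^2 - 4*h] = 3*h^2 + 6*h - 4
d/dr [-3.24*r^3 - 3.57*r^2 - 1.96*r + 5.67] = -9.72*r^2 - 7.14*r - 1.96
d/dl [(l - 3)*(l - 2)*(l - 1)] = 3*l^2 - 12*l + 11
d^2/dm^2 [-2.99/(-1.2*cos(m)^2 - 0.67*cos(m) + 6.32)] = (-17.2224*(1 - cos(m)^2)^2 - 7.21188*cos(m)^3 - 100.658051*cos(m)^2 + 1.762904*cos(m) + 65.259142)/(1.2*cos(m)^2 + 0.67*cos(m) - 6.32)^3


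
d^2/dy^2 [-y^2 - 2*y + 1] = -2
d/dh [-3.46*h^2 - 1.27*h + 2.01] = -6.92*h - 1.27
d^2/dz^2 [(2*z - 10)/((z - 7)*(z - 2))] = 4*(z^3 - 15*z^2 + 93*z - 209)/(z^6 - 27*z^5 + 285*z^4 - 1485*z^3 + 3990*z^2 - 5292*z + 2744)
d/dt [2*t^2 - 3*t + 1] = 4*t - 3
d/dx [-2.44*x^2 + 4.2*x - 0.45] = 4.2 - 4.88*x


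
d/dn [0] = 0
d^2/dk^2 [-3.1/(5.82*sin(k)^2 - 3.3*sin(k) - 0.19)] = (-420.01776*sin(k)^4 + 178.6158*sin(k)^3 + 582.55572*sin(k)^2 - 355.2879*sin(k) + 74.37396)/(-5.82*sin(k)^2 + 3.3*sin(k) + 0.19)^3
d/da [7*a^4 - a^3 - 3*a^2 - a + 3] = 28*a^3 - 3*a^2 - 6*a - 1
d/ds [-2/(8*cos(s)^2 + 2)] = -4*sin(2*s)/(2*cos(2*s) + 3)^2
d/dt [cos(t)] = -sin(t)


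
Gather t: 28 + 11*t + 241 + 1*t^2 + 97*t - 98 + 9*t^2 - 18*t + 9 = 10*t^2 + 90*t + 180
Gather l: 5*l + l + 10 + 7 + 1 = 6*l + 18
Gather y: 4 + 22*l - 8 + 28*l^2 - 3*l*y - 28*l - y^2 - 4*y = 28*l^2 - 6*l - y^2 + y*(-3*l - 4) - 4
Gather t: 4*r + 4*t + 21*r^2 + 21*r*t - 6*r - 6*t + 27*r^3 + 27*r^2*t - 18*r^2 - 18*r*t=27*r^3 + 3*r^2 - 2*r + t*(27*r^2 + 3*r - 2)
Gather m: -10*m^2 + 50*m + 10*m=-10*m^2 + 60*m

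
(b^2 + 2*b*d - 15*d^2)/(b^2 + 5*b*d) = (b - 3*d)/b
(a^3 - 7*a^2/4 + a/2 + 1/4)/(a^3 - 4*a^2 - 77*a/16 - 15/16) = 4*(a^2 - 2*a + 1)/(4*a^2 - 17*a - 15)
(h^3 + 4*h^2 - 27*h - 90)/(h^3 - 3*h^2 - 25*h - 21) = (h^2 + h - 30)/(h^2 - 6*h - 7)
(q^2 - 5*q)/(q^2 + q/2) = 2*(q - 5)/(2*q + 1)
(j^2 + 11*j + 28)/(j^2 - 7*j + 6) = (j^2 + 11*j + 28)/(j^2 - 7*j + 6)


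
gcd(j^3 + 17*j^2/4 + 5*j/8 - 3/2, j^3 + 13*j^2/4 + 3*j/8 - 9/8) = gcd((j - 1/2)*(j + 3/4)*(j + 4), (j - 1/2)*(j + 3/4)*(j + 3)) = j^2 + j/4 - 3/8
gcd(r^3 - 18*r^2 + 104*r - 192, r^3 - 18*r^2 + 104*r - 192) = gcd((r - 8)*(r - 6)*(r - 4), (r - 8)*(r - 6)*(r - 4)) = r^3 - 18*r^2 + 104*r - 192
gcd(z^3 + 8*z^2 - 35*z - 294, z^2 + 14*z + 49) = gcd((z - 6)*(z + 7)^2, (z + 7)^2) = z^2 + 14*z + 49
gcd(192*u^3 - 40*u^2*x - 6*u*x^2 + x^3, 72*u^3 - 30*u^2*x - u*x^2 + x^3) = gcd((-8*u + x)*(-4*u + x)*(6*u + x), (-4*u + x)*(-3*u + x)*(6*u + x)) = -24*u^2 + 2*u*x + x^2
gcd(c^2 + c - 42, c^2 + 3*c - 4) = 1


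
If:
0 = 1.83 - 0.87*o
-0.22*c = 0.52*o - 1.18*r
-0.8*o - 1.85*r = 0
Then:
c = -9.85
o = 2.10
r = -0.91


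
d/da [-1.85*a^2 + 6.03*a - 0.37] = 6.03 - 3.7*a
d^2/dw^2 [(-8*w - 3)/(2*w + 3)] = 72/(2*w + 3)^3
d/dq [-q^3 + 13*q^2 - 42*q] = -3*q^2 + 26*q - 42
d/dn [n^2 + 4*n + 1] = 2*n + 4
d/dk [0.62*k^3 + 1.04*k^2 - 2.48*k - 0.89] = 1.86*k^2 + 2.08*k - 2.48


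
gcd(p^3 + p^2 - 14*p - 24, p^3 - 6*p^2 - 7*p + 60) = p^2 - p - 12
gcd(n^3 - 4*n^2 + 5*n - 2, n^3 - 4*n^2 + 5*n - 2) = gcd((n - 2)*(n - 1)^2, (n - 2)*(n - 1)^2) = n^3 - 4*n^2 + 5*n - 2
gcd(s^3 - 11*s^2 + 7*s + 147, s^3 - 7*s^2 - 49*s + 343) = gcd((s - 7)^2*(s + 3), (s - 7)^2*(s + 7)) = s^2 - 14*s + 49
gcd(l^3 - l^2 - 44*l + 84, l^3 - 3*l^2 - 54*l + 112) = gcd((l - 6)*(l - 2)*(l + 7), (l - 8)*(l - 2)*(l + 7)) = l^2 + 5*l - 14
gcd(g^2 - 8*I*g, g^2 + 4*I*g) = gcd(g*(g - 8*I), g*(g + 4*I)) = g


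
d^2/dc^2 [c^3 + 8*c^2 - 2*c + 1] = 6*c + 16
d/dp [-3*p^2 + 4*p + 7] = 4 - 6*p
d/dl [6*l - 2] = 6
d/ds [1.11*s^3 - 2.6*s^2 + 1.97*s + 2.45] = 3.33*s^2 - 5.2*s + 1.97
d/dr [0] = 0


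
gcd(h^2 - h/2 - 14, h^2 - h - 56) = 1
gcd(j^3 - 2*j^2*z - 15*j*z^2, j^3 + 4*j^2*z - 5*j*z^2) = j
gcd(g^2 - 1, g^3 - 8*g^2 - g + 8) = g^2 - 1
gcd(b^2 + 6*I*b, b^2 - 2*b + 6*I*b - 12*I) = b + 6*I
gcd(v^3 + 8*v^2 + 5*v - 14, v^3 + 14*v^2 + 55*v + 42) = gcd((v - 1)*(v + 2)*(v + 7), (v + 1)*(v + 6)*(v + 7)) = v + 7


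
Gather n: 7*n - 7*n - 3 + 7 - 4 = 0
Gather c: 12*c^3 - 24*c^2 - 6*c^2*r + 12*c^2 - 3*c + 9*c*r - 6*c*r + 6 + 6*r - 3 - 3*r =12*c^3 + c^2*(-6*r - 12) + c*(3*r - 3) + 3*r + 3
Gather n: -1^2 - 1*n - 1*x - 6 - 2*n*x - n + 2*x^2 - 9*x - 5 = n*(-2*x - 2) + 2*x^2 - 10*x - 12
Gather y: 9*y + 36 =9*y + 36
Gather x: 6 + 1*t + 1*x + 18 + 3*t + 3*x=4*t + 4*x + 24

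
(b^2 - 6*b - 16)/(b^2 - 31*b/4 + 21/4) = 4*(b^2 - 6*b - 16)/(4*b^2 - 31*b + 21)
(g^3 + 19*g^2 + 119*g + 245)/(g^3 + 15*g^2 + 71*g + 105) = (g + 7)/(g + 3)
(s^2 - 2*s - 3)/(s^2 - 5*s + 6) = (s + 1)/(s - 2)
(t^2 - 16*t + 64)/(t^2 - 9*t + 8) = (t - 8)/(t - 1)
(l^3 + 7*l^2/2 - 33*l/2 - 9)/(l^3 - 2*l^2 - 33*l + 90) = (l + 1/2)/(l - 5)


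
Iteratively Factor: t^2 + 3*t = (t)*(t + 3)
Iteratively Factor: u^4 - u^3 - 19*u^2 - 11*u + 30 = (u - 1)*(u^3 - 19*u - 30) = (u - 5)*(u - 1)*(u^2 + 5*u + 6) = (u - 5)*(u - 1)*(u + 3)*(u + 2)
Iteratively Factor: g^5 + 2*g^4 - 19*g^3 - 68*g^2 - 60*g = (g + 2)*(g^4 - 19*g^2 - 30*g) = (g - 5)*(g + 2)*(g^3 + 5*g^2 + 6*g) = g*(g - 5)*(g + 2)*(g^2 + 5*g + 6) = g*(g - 5)*(g + 2)*(g + 3)*(g + 2)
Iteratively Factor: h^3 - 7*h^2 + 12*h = (h - 3)*(h^2 - 4*h) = h*(h - 3)*(h - 4)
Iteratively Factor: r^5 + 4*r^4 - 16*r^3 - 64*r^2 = (r)*(r^4 + 4*r^3 - 16*r^2 - 64*r) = r*(r - 4)*(r^3 + 8*r^2 + 16*r) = r*(r - 4)*(r + 4)*(r^2 + 4*r) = r*(r - 4)*(r + 4)^2*(r)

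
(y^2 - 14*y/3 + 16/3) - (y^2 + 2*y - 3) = 25/3 - 20*y/3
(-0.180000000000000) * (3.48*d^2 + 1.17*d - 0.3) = -0.6264*d^2 - 0.2106*d + 0.054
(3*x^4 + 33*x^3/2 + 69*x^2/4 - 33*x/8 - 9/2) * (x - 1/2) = 3*x^5 + 15*x^4 + 9*x^3 - 51*x^2/4 - 39*x/16 + 9/4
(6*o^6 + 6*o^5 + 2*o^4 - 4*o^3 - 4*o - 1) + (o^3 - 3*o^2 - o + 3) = 6*o^6 + 6*o^5 + 2*o^4 - 3*o^3 - 3*o^2 - 5*o + 2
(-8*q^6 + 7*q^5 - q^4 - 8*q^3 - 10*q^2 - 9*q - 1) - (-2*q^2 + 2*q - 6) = -8*q^6 + 7*q^5 - q^4 - 8*q^3 - 8*q^2 - 11*q + 5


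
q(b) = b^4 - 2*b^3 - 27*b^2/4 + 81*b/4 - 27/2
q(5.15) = 342.02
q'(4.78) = 255.49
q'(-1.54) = 12.20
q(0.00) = -13.50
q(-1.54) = -47.76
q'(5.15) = 337.95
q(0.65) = -3.56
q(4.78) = 232.69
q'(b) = 4*b^3 - 6*b^2 - 27*b/2 + 81/4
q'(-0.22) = 22.89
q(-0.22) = -18.26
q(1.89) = -0.08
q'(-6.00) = -978.75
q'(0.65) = 10.04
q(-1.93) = -49.47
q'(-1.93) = -4.80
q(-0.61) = -27.77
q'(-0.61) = 25.34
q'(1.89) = 0.31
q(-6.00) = 1350.00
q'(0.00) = 20.25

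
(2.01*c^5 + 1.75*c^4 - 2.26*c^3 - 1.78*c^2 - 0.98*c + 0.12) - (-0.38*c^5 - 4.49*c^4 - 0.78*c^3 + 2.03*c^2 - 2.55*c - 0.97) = 2.39*c^5 + 6.24*c^4 - 1.48*c^3 - 3.81*c^2 + 1.57*c + 1.09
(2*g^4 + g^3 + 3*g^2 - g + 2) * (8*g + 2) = 16*g^5 + 12*g^4 + 26*g^3 - 2*g^2 + 14*g + 4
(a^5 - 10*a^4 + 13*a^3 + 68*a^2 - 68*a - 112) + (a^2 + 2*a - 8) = a^5 - 10*a^4 + 13*a^3 + 69*a^2 - 66*a - 120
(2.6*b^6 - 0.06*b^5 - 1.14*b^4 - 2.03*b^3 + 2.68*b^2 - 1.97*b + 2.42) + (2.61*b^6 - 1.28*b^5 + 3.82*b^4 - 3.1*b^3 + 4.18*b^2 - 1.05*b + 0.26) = 5.21*b^6 - 1.34*b^5 + 2.68*b^4 - 5.13*b^3 + 6.86*b^2 - 3.02*b + 2.68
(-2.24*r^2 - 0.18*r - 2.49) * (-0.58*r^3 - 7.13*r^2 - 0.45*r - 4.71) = 1.2992*r^5 + 16.0756*r^4 + 3.7356*r^3 + 28.3851*r^2 + 1.9683*r + 11.7279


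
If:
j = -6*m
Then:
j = -6*m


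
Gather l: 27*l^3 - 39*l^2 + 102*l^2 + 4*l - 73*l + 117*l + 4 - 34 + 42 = 27*l^3 + 63*l^2 + 48*l + 12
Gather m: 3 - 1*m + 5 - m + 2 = 10 - 2*m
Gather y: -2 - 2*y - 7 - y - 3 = -3*y - 12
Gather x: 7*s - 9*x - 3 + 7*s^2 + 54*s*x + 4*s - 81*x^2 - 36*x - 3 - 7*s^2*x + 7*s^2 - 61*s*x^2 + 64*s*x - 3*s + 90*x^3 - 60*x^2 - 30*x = 14*s^2 + 8*s + 90*x^3 + x^2*(-61*s - 141) + x*(-7*s^2 + 118*s - 75) - 6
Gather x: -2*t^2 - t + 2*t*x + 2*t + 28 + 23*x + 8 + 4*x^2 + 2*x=-2*t^2 + t + 4*x^2 + x*(2*t + 25) + 36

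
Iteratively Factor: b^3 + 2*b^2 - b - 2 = (b + 1)*(b^2 + b - 2) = (b + 1)*(b + 2)*(b - 1)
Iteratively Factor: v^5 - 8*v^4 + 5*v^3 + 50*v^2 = (v)*(v^4 - 8*v^3 + 5*v^2 + 50*v) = v*(v - 5)*(v^3 - 3*v^2 - 10*v) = v^2*(v - 5)*(v^2 - 3*v - 10) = v^2*(v - 5)*(v + 2)*(v - 5)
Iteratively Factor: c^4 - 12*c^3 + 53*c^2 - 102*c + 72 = (c - 2)*(c^3 - 10*c^2 + 33*c - 36) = (c - 3)*(c - 2)*(c^2 - 7*c + 12) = (c - 4)*(c - 3)*(c - 2)*(c - 3)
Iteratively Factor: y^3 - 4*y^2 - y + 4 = (y - 1)*(y^2 - 3*y - 4) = (y - 1)*(y + 1)*(y - 4)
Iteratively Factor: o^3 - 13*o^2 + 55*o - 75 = (o - 5)*(o^2 - 8*o + 15) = (o - 5)^2*(o - 3)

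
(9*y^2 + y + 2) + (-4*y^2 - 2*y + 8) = 5*y^2 - y + 10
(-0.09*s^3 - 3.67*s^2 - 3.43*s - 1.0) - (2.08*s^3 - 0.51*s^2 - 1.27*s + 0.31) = -2.17*s^3 - 3.16*s^2 - 2.16*s - 1.31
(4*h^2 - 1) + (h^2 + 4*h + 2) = 5*h^2 + 4*h + 1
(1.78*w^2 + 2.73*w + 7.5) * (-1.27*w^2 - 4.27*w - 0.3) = -2.2606*w^4 - 11.0677*w^3 - 21.7161*w^2 - 32.844*w - 2.25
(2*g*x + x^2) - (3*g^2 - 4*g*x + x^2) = -3*g^2 + 6*g*x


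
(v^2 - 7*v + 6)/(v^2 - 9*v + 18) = (v - 1)/(v - 3)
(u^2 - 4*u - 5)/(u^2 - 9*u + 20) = (u + 1)/(u - 4)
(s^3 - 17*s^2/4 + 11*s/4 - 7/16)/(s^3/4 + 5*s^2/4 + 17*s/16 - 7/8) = (8*s^2 - 30*s + 7)/(2*s^2 + 11*s + 14)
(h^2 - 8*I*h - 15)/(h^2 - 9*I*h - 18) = (h - 5*I)/(h - 6*I)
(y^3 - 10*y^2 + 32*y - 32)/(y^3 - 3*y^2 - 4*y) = (y^2 - 6*y + 8)/(y*(y + 1))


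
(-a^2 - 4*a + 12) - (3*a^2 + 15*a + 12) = -4*a^2 - 19*a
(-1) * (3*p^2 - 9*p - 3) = -3*p^2 + 9*p + 3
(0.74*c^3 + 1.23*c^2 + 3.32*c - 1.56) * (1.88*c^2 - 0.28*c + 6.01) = 1.3912*c^5 + 2.1052*c^4 + 10.3446*c^3 + 3.5299*c^2 + 20.39*c - 9.3756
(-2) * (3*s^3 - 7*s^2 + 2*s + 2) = -6*s^3 + 14*s^2 - 4*s - 4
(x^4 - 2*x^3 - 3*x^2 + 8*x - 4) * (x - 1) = x^5 - 3*x^4 - x^3 + 11*x^2 - 12*x + 4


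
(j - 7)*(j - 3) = j^2 - 10*j + 21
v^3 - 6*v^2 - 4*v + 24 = (v - 6)*(v - 2)*(v + 2)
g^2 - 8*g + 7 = (g - 7)*(g - 1)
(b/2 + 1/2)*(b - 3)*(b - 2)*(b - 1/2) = b^4/2 - 9*b^3/4 + 3*b^2/2 + 11*b/4 - 3/2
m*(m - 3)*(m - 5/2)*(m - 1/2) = m^4 - 6*m^3 + 41*m^2/4 - 15*m/4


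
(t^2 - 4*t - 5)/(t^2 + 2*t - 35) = (t + 1)/(t + 7)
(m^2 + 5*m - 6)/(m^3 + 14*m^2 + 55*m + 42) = (m - 1)/(m^2 + 8*m + 7)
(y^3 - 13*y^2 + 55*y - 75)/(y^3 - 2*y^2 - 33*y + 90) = (y - 5)/(y + 6)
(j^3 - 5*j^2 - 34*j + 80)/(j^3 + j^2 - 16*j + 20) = (j - 8)/(j - 2)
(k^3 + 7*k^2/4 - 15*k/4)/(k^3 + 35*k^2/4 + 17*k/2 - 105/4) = k/(k + 7)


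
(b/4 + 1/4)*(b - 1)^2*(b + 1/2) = b^4/4 - b^3/8 - 3*b^2/8 + b/8 + 1/8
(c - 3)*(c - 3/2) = c^2 - 9*c/2 + 9/2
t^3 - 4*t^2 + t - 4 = (t - 4)*(t - I)*(t + I)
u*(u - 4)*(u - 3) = u^3 - 7*u^2 + 12*u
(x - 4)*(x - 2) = x^2 - 6*x + 8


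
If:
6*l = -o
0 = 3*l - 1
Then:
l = 1/3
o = -2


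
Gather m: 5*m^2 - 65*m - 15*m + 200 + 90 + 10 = 5*m^2 - 80*m + 300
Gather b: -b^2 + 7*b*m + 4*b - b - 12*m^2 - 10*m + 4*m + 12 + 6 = -b^2 + b*(7*m + 3) - 12*m^2 - 6*m + 18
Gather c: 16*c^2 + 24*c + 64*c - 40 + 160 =16*c^2 + 88*c + 120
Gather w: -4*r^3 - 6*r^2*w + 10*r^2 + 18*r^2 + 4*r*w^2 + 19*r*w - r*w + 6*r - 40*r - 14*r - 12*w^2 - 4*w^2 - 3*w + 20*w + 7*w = -4*r^3 + 28*r^2 - 48*r + w^2*(4*r - 16) + w*(-6*r^2 + 18*r + 24)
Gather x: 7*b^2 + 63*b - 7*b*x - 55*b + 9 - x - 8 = 7*b^2 + 8*b + x*(-7*b - 1) + 1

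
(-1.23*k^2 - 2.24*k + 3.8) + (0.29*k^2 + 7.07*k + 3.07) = -0.94*k^2 + 4.83*k + 6.87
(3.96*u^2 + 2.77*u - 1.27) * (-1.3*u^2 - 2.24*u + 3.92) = -5.148*u^4 - 12.4714*u^3 + 10.9694*u^2 + 13.7032*u - 4.9784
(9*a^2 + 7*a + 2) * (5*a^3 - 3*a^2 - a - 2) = 45*a^5 + 8*a^4 - 20*a^3 - 31*a^2 - 16*a - 4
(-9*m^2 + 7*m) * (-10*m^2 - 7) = 90*m^4 - 70*m^3 + 63*m^2 - 49*m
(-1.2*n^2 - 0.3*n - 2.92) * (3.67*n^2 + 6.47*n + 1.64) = -4.404*n^4 - 8.865*n^3 - 14.6254*n^2 - 19.3844*n - 4.7888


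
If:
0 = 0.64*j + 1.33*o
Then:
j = -2.078125*o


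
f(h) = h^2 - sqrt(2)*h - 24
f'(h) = 2*h - sqrt(2)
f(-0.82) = -22.17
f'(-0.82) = -3.05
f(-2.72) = -12.75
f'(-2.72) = -6.85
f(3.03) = -19.10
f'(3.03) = 4.65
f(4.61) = -9.27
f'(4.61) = 7.81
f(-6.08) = 21.56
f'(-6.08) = -13.57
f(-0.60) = -22.79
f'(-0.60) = -2.61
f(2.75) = -20.33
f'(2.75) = 4.09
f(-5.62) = 15.53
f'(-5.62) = -12.65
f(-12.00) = 136.97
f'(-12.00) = -25.41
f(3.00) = -19.24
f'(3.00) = 4.59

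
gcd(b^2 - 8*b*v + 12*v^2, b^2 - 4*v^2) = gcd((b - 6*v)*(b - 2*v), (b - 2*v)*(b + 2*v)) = -b + 2*v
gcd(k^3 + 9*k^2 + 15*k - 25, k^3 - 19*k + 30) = k + 5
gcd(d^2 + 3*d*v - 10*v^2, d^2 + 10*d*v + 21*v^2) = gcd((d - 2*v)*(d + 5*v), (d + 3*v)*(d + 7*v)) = 1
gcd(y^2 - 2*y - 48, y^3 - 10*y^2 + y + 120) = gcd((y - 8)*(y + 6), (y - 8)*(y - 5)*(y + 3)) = y - 8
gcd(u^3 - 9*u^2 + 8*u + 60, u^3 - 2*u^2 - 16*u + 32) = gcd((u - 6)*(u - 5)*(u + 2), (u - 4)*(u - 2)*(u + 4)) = 1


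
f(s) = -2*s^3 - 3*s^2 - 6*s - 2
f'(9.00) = -546.00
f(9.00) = -1757.00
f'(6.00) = -258.00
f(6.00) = -578.00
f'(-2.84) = -37.35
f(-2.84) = 36.66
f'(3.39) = -95.29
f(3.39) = -134.73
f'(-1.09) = -6.59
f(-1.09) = 3.57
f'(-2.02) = -18.36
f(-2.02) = 14.36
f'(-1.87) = -15.76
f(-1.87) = 11.81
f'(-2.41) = -26.39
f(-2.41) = 23.03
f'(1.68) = -33.01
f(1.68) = -30.03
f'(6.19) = -273.04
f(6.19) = -628.44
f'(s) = -6*s^2 - 6*s - 6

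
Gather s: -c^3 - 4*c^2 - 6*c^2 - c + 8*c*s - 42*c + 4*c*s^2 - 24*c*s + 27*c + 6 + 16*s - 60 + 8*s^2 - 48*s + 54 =-c^3 - 10*c^2 - 16*c + s^2*(4*c + 8) + s*(-16*c - 32)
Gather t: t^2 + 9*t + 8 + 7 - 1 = t^2 + 9*t + 14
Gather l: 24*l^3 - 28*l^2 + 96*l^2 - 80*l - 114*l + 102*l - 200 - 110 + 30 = 24*l^3 + 68*l^2 - 92*l - 280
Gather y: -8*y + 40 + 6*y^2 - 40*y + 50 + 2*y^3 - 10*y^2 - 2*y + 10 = 2*y^3 - 4*y^2 - 50*y + 100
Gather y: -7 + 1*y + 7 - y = 0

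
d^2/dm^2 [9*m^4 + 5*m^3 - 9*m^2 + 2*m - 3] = 108*m^2 + 30*m - 18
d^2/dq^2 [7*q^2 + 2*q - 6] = 14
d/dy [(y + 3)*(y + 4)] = 2*y + 7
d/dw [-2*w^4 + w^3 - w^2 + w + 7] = -8*w^3 + 3*w^2 - 2*w + 1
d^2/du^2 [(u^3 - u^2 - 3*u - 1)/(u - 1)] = 2*(u^3 - 3*u^2 + 3*u - 5)/(u^3 - 3*u^2 + 3*u - 1)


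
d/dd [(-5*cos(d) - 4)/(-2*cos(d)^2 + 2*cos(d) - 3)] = (10*cos(d)^2 + 16*cos(d) - 23)*sin(d)/(2*cos(d) - cos(2*d) - 4)^2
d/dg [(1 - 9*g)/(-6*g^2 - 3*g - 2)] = 3*(-18*g^2 + 4*g + 7)/(36*g^4 + 36*g^3 + 33*g^2 + 12*g + 4)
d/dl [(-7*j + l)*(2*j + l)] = -5*j + 2*l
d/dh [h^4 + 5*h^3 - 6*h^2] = h*(4*h^2 + 15*h - 12)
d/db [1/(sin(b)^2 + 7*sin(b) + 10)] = -(2*sin(b) + 7)*cos(b)/(sin(b)^2 + 7*sin(b) + 10)^2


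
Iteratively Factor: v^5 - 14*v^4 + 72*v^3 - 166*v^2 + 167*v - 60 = (v - 3)*(v^4 - 11*v^3 + 39*v^2 - 49*v + 20) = (v - 3)*(v - 1)*(v^3 - 10*v^2 + 29*v - 20) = (v - 5)*(v - 3)*(v - 1)*(v^2 - 5*v + 4) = (v - 5)*(v - 4)*(v - 3)*(v - 1)*(v - 1)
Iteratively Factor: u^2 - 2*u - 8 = (u - 4)*(u + 2)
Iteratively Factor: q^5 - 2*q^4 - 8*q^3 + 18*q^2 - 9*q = (q)*(q^4 - 2*q^3 - 8*q^2 + 18*q - 9) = q*(q - 3)*(q^3 + q^2 - 5*q + 3) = q*(q - 3)*(q - 1)*(q^2 + 2*q - 3) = q*(q - 3)*(q - 1)^2*(q + 3)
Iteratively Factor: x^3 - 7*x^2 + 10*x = (x - 2)*(x^2 - 5*x) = x*(x - 2)*(x - 5)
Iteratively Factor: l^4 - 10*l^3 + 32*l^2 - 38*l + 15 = (l - 3)*(l^3 - 7*l^2 + 11*l - 5) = (l - 3)*(l - 1)*(l^2 - 6*l + 5) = (l - 5)*(l - 3)*(l - 1)*(l - 1)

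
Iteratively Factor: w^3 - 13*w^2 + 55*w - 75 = (w - 5)*(w^2 - 8*w + 15) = (w - 5)*(w - 3)*(w - 5)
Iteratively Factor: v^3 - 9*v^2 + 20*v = (v)*(v^2 - 9*v + 20) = v*(v - 5)*(v - 4)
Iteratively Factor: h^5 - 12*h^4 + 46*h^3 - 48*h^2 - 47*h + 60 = (h + 1)*(h^4 - 13*h^3 + 59*h^2 - 107*h + 60) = (h - 1)*(h + 1)*(h^3 - 12*h^2 + 47*h - 60) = (h - 4)*(h - 1)*(h + 1)*(h^2 - 8*h + 15) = (h - 5)*(h - 4)*(h - 1)*(h + 1)*(h - 3)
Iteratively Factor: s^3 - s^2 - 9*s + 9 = (s - 1)*(s^2 - 9) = (s - 3)*(s - 1)*(s + 3)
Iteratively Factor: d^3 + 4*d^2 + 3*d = (d + 1)*(d^2 + 3*d) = d*(d + 1)*(d + 3)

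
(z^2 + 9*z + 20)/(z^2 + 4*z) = (z + 5)/z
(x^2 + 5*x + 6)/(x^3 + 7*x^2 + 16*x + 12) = 1/(x + 2)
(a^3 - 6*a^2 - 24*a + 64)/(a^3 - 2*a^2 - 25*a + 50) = (a^2 - 4*a - 32)/(a^2 - 25)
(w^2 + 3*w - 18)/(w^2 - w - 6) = (w + 6)/(w + 2)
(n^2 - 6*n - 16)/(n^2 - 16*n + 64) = (n + 2)/(n - 8)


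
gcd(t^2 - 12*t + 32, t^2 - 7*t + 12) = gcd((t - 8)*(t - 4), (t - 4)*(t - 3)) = t - 4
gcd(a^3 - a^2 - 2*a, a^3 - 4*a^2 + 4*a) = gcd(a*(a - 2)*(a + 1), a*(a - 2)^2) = a^2 - 2*a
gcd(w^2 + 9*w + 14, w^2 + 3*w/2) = 1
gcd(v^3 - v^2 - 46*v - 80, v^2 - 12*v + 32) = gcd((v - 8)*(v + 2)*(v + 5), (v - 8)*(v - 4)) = v - 8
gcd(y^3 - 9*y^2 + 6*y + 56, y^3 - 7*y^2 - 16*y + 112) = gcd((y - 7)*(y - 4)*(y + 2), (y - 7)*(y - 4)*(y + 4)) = y^2 - 11*y + 28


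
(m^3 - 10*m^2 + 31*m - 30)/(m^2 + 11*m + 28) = (m^3 - 10*m^2 + 31*m - 30)/(m^2 + 11*m + 28)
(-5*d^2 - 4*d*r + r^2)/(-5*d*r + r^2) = (d + r)/r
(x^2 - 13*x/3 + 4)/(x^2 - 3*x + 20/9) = 3*(x - 3)/(3*x - 5)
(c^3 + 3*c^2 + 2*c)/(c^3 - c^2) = (c^2 + 3*c + 2)/(c*(c - 1))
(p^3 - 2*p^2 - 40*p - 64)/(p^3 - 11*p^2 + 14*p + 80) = (p + 4)/(p - 5)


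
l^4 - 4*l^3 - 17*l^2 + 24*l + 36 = (l - 6)*(l - 2)*(l + 1)*(l + 3)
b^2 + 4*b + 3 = (b + 1)*(b + 3)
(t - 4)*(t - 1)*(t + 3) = t^3 - 2*t^2 - 11*t + 12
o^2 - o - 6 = (o - 3)*(o + 2)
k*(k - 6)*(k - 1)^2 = k^4 - 8*k^3 + 13*k^2 - 6*k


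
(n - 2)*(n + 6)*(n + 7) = n^3 + 11*n^2 + 16*n - 84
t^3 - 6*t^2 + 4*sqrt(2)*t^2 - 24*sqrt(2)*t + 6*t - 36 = (t - 6)*(t + sqrt(2))*(t + 3*sqrt(2))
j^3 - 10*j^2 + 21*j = j*(j - 7)*(j - 3)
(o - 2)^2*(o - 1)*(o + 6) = o^4 + o^3 - 22*o^2 + 44*o - 24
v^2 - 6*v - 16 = (v - 8)*(v + 2)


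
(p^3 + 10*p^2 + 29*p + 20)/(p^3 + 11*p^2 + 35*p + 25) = (p + 4)/(p + 5)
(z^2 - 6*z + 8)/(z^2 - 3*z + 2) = (z - 4)/(z - 1)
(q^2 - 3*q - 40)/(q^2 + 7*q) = (q^2 - 3*q - 40)/(q*(q + 7))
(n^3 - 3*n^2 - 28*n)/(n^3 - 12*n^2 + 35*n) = (n + 4)/(n - 5)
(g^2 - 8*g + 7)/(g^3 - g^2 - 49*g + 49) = 1/(g + 7)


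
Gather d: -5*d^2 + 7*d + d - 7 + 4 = -5*d^2 + 8*d - 3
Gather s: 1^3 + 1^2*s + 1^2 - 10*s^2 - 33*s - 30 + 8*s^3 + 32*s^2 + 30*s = 8*s^3 + 22*s^2 - 2*s - 28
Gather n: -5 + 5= 0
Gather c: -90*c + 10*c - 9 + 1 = -80*c - 8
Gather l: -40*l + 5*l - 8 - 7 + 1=-35*l - 14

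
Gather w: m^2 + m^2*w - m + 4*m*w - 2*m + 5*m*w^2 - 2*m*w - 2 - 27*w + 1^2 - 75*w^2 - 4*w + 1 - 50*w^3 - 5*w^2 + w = m^2 - 3*m - 50*w^3 + w^2*(5*m - 80) + w*(m^2 + 2*m - 30)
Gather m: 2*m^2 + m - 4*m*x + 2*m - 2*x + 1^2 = 2*m^2 + m*(3 - 4*x) - 2*x + 1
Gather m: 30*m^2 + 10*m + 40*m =30*m^2 + 50*m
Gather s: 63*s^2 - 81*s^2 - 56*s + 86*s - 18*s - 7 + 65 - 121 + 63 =-18*s^2 + 12*s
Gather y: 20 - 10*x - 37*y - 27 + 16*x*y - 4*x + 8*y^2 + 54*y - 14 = -14*x + 8*y^2 + y*(16*x + 17) - 21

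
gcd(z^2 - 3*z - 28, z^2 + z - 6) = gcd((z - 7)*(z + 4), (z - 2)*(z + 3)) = 1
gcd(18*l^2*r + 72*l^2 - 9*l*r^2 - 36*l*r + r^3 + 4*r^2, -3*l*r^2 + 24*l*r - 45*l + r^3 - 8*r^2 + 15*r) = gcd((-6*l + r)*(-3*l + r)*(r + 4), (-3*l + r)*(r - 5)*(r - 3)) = -3*l + r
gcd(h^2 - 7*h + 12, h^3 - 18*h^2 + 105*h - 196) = h - 4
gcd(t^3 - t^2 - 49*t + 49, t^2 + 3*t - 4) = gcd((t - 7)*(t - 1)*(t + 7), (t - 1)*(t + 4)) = t - 1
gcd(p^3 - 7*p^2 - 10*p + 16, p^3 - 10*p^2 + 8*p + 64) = p^2 - 6*p - 16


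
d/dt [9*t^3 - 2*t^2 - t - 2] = 27*t^2 - 4*t - 1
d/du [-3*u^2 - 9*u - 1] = -6*u - 9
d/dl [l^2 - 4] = 2*l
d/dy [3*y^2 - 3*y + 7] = 6*y - 3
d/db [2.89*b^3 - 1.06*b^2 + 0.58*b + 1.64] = 8.67*b^2 - 2.12*b + 0.58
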